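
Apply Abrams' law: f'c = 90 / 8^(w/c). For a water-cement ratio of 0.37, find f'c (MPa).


f'c = 90 / 8^0.37
= 90 / 2.158
= 41.7 MPa

41.7


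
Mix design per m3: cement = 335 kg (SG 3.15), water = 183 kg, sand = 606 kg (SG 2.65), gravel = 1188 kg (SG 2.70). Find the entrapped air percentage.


Vol cement = 335 / (3.15 * 1000) = 0.106349 m3
Vol water = 183 / 1000 = 0.183 m3
Vol sand = 606 / (2.65 * 1000) = 0.228679 m3
Vol gravel = 1188 / (2.70 * 1000) = 0.44 m3
Total solid + water volume = 0.958028 m3
Air = (1 - 0.958028) * 100 = 4.2%

4.2


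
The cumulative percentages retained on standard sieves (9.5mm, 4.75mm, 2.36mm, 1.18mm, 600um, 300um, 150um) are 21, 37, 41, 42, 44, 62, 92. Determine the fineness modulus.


FM = sum(cumulative % retained) / 100
= 339 / 100
= 3.39

3.39


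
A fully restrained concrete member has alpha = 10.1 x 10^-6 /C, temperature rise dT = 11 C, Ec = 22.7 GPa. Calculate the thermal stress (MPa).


sigma = alpha * dT * Ec
= 10.1e-6 * 11 * 22.7 * 1000
= 2.522 MPa

2.522


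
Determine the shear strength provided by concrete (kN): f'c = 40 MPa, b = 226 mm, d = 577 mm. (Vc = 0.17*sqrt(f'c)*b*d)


Vc = 0.17 * sqrt(40) * 226 * 577 / 1000
= 140.2 kN

140.2


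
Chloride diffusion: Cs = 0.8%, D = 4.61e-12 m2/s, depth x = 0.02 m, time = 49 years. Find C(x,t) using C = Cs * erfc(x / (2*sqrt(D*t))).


t_seconds = 49 * 365.25 * 24 * 3600 = 1546322400.0 s
arg = 0.02 / (2 * sqrt(4.61e-12 * 1546322400.0))
= 0.1184
erfc(0.1184) = 0.867
C = 0.8 * 0.867 = 0.6936%

0.6936


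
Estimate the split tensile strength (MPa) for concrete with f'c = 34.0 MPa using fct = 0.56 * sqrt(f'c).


fct = 0.56 * sqrt(34.0)
= 0.56 * 5.831
= 3.265 MPa

3.265


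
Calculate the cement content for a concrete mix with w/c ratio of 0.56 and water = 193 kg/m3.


Cement = water / (w/c)
= 193 / 0.56
= 344.6 kg/m3

344.6


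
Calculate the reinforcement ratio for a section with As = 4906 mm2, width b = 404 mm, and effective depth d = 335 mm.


rho = As / (b * d)
= 4906 / (404 * 335)
= 0.0362

0.0362


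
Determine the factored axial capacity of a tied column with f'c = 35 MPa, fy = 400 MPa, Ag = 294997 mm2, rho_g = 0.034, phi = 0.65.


Ast = rho * Ag = 0.034 * 294997 = 10029.898 mm2
phi*Pn = 0.65 * 0.80 * (0.85 * 35 * (294997 - 10029.898) + 400 * 10029.898) / 1000
= 6494.66 kN

6494.66


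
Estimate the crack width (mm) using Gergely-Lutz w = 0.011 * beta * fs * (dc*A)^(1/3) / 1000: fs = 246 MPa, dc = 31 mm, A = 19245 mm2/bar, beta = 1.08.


w = 0.011 * beta * fs * (dc * A)^(1/3) / 1000
= 0.011 * 1.08 * 246 * (31 * 19245)^(1/3) / 1000
= 0.246 mm

0.246


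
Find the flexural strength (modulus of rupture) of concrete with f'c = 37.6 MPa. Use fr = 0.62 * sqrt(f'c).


fr = 0.62 * sqrt(37.6)
= 3.802 MPa

3.802


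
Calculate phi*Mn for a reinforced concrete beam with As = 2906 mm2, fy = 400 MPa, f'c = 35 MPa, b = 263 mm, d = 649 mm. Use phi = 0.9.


a = As * fy / (0.85 * f'c * b)
= 2906 * 400 / (0.85 * 35 * 263)
= 148.5638 mm
Mn = As * fy * (d - a/2) / 10^6
= 668.0523 kN-m
phi*Mn = 0.9 * 668.0523 = 601.25 kN-m

601.25


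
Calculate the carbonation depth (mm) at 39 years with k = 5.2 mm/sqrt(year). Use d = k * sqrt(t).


depth = k * sqrt(t)
= 5.2 * sqrt(39)
= 32.47 mm

32.47


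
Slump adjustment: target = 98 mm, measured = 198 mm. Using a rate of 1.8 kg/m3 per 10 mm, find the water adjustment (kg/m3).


Difference = 98 - 198 = -100 mm
Water adjustment = -100 * 1.8 / 10 = -18.0 kg/m3

-18.0


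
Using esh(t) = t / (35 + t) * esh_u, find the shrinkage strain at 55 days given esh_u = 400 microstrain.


esh(55) = 55 / (35 + 55) * 400
= 55 / 90 * 400
= 244.4 microstrain

244.4


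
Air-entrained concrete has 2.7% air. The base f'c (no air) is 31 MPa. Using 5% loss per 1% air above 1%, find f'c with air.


Strength loss = (2.7 - 1) * 5 = 8.5%
f'c = 31 * (1 - 8.5/100)
= 28.37 MPa

28.37


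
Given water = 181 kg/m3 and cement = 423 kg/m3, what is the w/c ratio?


w/c = water / cement
w/c = 181 / 423 = 0.428

0.428


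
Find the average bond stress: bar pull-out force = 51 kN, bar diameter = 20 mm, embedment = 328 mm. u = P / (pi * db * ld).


u = P / (pi * db * ld)
= 51 * 1000 / (pi * 20 * 328)
= 2.475 MPa

2.475


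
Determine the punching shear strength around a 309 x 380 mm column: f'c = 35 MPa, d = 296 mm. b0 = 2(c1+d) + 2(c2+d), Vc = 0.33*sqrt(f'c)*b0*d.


b0 = 2*(309 + 296) + 2*(380 + 296) = 2562 mm
Vc = 0.33 * sqrt(35) * 2562 * 296 / 1000
= 1480.54 kN

1480.54


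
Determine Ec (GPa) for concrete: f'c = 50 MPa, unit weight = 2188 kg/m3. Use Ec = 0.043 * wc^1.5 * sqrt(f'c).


Ec = 0.043 * 2188^1.5 * sqrt(50) / 1000
= 31.12 GPa

31.12


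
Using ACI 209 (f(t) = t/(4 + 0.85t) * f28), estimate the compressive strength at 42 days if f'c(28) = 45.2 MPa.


f(42) = 42 / (4 + 0.85 * 42) * 45.2
= 42 / 39.7 * 45.2
= 47.82 MPa

47.82


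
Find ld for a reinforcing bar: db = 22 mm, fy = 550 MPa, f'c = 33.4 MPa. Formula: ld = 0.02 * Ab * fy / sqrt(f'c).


Ab = pi * 22^2 / 4 = 380.133 mm2
ld = 0.02 * 380.133 * 550 / sqrt(33.4)
= 723.5 mm

723.5


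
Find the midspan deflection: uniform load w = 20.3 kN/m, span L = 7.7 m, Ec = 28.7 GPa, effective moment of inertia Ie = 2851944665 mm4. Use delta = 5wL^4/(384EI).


Convert: L = 7.7 m = 7700 mm, Ec = 28.7 GPa = 28700 MPa
delta = 5 * 20.3 * 7700^4 / (384 * 28700 * 2851944665)
= 11.35 mm

11.35


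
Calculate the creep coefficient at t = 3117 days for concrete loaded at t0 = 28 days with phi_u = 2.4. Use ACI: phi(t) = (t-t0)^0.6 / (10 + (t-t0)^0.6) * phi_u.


dt = 3117 - 28 = 3089
phi = 3089^0.6 / (10 + 3089^0.6) * 2.4
= 2.221

2.221


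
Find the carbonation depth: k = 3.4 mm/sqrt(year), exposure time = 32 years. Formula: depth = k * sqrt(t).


depth = k * sqrt(t)
= 3.4 * sqrt(32)
= 19.23 mm

19.23


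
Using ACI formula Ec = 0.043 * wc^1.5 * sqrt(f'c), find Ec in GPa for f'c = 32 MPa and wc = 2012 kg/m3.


Ec = 0.043 * 2012^1.5 * sqrt(32) / 1000
= 21.95 GPa

21.95


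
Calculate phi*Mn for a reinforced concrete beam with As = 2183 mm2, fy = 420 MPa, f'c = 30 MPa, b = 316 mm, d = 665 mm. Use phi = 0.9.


a = As * fy / (0.85 * f'c * b)
= 2183 * 420 / (0.85 * 30 * 316)
= 113.7826 mm
Mn = As * fy * (d - a/2) / 10^6
= 557.5506 kN-m
phi*Mn = 0.9 * 557.5506 = 501.8 kN-m

501.8


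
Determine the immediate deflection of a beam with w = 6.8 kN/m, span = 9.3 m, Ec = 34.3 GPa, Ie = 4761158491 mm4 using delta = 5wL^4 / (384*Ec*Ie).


Convert: L = 9.3 m = 9300 mm, Ec = 34.3 GPa = 34300 MPa
delta = 5 * 6.8 * 9300^4 / (384 * 34300 * 4761158491)
= 4.06 mm

4.06


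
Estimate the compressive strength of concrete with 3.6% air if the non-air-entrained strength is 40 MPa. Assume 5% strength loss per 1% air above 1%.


Strength loss = (3.6 - 1) * 5 = 13.0%
f'c = 40 * (1 - 13.0/100)
= 34.8 MPa

34.8


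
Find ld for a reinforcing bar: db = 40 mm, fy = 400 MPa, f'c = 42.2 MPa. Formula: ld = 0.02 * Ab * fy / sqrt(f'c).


Ab = pi * 40^2 / 4 = 1256.637 mm2
ld = 0.02 * 1256.637 * 400 / sqrt(42.2)
= 1547.5 mm

1547.5


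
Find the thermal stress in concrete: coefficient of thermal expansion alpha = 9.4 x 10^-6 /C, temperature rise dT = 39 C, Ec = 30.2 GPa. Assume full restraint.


sigma = alpha * dT * Ec
= 9.4e-6 * 39 * 30.2 * 1000
= 11.071 MPa

11.071


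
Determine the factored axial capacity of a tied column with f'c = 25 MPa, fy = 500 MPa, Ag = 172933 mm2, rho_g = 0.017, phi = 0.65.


Ast = rho * Ag = 0.017 * 172933 = 2939.861 mm2
phi*Pn = 0.65 * 0.80 * (0.85 * 25 * (172933 - 2939.861) + 500 * 2939.861) / 1000
= 2642.79 kN

2642.79


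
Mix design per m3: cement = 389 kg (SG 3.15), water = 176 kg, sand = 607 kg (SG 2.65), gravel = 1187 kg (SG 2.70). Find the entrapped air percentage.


Vol cement = 389 / (3.15 * 1000) = 0.123492 m3
Vol water = 176 / 1000 = 0.176 m3
Vol sand = 607 / (2.65 * 1000) = 0.229057 m3
Vol gravel = 1187 / (2.70 * 1000) = 0.43963 m3
Total solid + water volume = 0.968178 m3
Air = (1 - 0.968178) * 100 = 3.18%

3.18


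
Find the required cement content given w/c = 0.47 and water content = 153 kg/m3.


Cement = water / (w/c)
= 153 / 0.47
= 325.5 kg/m3

325.5


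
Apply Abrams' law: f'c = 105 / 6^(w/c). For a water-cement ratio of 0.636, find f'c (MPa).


f'c = 105 / 6^0.636
= 105 / 3.125
= 33.6 MPa

33.6


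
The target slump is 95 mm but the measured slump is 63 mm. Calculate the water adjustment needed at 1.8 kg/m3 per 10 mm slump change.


Difference = 95 - 63 = 32 mm
Water adjustment = 32 * 1.8 / 10 = 5.8 kg/m3

5.8


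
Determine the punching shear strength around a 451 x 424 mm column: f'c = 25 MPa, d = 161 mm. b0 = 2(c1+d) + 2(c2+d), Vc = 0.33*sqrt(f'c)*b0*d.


b0 = 2*(451 + 161) + 2*(424 + 161) = 2394 mm
Vc = 0.33 * sqrt(25) * 2394 * 161 / 1000
= 635.97 kN

635.97


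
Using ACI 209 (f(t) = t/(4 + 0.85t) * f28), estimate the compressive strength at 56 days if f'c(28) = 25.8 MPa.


f(56) = 56 / (4 + 0.85 * 56) * 25.8
= 56 / 51.6 * 25.8
= 28.0 MPa

28.0


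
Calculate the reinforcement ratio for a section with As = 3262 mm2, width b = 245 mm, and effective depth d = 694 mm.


rho = As / (b * d)
= 3262 / (245 * 694)
= 0.0192

0.0192


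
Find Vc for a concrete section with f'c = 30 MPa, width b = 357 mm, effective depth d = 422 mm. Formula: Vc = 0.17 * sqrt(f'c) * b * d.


Vc = 0.17 * sqrt(30) * 357 * 422 / 1000
= 140.28 kN

140.28


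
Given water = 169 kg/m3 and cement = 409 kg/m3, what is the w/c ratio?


w/c = water / cement
w/c = 169 / 409 = 0.413

0.413


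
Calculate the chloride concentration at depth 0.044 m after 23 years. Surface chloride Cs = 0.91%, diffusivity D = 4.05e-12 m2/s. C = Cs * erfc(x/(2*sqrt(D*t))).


t_seconds = 23 * 365.25 * 24 * 3600 = 725824800.0 s
arg = 0.044 / (2 * sqrt(4.05e-12 * 725824800.0))
= 0.4058
erfc(0.4058) = 0.5661
C = 0.91 * 0.5661 = 0.5151%

0.5151


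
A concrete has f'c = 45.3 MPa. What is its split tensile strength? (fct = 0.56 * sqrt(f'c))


fct = 0.56 * sqrt(45.3)
= 0.56 * 6.731
= 3.769 MPa

3.769


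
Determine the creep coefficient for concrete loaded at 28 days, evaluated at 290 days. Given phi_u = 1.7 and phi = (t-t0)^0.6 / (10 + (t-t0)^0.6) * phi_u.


dt = 290 - 28 = 262
phi = 262^0.6 / (10 + 262^0.6) * 1.7
= 1.256

1.256


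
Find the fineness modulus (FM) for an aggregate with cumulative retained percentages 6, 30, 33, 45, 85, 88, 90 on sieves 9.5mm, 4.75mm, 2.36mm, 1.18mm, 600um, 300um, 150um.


FM = sum(cumulative % retained) / 100
= 377 / 100
= 3.77

3.77


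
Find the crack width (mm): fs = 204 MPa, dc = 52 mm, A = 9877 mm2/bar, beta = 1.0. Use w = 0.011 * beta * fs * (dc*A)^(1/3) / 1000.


w = 0.011 * beta * fs * (dc * A)^(1/3) / 1000
= 0.011 * 1.0 * 204 * (52 * 9877)^(1/3) / 1000
= 0.18 mm

0.18


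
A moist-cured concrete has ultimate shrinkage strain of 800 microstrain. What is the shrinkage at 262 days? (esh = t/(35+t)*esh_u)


esh(262) = 262 / (35 + 262) * 800
= 262 / 297 * 800
= 705.7 microstrain

705.7


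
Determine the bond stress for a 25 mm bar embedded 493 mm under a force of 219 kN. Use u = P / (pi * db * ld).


u = P / (pi * db * ld)
= 219 * 1000 / (pi * 25 * 493)
= 5.656 MPa

5.656


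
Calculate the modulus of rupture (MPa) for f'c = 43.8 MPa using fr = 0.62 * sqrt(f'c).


fr = 0.62 * sqrt(43.8)
= 4.103 MPa

4.103


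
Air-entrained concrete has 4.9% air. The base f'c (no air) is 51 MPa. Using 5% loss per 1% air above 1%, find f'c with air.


Strength loss = (4.9 - 1) * 5 = 19.5%
f'c = 51 * (1 - 19.5/100)
= 41.05 MPa

41.05


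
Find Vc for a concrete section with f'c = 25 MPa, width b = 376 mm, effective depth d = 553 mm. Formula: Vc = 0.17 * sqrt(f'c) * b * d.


Vc = 0.17 * sqrt(25) * 376 * 553 / 1000
= 176.74 kN

176.74


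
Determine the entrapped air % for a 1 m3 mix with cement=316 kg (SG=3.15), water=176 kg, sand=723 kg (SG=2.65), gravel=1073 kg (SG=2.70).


Vol cement = 316 / (3.15 * 1000) = 0.100317 m3
Vol water = 176 / 1000 = 0.176 m3
Vol sand = 723 / (2.65 * 1000) = 0.27283 m3
Vol gravel = 1073 / (2.70 * 1000) = 0.397407 m3
Total solid + water volume = 0.946555 m3
Air = (1 - 0.946555) * 100 = 5.34%

5.34


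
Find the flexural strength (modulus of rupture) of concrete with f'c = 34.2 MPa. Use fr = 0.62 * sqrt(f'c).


fr = 0.62 * sqrt(34.2)
= 3.626 MPa

3.626


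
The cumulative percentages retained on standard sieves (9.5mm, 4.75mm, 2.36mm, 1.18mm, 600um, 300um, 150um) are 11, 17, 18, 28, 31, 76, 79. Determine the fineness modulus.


FM = sum(cumulative % retained) / 100
= 260 / 100
= 2.6

2.6


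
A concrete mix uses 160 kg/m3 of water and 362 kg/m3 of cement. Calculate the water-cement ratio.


w/c = water / cement
w/c = 160 / 362 = 0.442

0.442


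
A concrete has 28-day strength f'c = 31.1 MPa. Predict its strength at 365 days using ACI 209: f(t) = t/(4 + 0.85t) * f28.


f(365) = 365 / (4 + 0.85 * 365) * 31.1
= 365 / 314.25 * 31.1
= 36.12 MPa

36.12


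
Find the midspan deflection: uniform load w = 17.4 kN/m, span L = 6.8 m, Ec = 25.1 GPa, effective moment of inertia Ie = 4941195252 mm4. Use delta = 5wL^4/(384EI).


Convert: L = 6.8 m = 6800 mm, Ec = 25.1 GPa = 25100 MPa
delta = 5 * 17.4 * 6800^4 / (384 * 25100 * 4941195252)
= 3.91 mm

3.91


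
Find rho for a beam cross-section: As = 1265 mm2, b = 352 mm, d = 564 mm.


rho = As / (b * d)
= 1265 / (352 * 564)
= 0.0064

0.0064


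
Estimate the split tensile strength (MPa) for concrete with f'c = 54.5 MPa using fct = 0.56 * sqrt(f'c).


fct = 0.56 * sqrt(54.5)
= 0.56 * 7.382
= 4.134 MPa

4.134


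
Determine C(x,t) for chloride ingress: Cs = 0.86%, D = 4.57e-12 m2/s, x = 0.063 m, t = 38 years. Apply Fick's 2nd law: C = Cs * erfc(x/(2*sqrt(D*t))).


t_seconds = 38 * 365.25 * 24 * 3600 = 1199188800.0 s
arg = 0.063 / (2 * sqrt(4.57e-12 * 1199188800.0))
= 0.4255
erfc(0.4255) = 0.5473
C = 0.86 * 0.5473 = 0.4707%

0.4707


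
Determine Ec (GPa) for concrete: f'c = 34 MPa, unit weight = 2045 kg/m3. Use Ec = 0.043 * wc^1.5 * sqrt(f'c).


Ec = 0.043 * 2045^1.5 * sqrt(34) / 1000
= 23.19 GPa

23.19


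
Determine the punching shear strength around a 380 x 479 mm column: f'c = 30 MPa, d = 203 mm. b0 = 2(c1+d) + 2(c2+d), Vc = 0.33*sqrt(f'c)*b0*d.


b0 = 2*(380 + 203) + 2*(479 + 203) = 2530 mm
Vc = 0.33 * sqrt(30) * 2530 * 203 / 1000
= 928.31 kN

928.31


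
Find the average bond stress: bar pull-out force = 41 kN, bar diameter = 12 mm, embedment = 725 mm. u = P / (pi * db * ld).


u = P / (pi * db * ld)
= 41 * 1000 / (pi * 12 * 725)
= 1.5 MPa

1.5


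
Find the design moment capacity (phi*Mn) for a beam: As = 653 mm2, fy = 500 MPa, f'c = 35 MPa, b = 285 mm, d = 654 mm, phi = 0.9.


a = As * fy / (0.85 * f'c * b)
= 653 * 500 / (0.85 * 35 * 285)
= 38.508 mm
Mn = As * fy * (d - a/2) / 10^6
= 207.2446 kN-m
phi*Mn = 0.9 * 207.2446 = 186.52 kN-m

186.52


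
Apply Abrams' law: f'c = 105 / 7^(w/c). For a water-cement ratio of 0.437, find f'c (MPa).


f'c = 105 / 7^0.437
= 105 / 2.34
= 44.86 MPa

44.86


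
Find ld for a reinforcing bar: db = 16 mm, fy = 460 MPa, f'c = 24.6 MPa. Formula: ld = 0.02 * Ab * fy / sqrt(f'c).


Ab = pi * 16^2 / 4 = 201.062 mm2
ld = 0.02 * 201.062 * 460 / sqrt(24.6)
= 372.9 mm

372.9


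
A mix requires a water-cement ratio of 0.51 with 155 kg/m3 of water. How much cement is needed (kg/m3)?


Cement = water / (w/c)
= 155 / 0.51
= 303.9 kg/m3

303.9


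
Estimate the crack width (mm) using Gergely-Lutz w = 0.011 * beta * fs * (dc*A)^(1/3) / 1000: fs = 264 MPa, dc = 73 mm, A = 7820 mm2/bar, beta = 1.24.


w = 0.011 * beta * fs * (dc * A)^(1/3) / 1000
= 0.011 * 1.24 * 264 * (73 * 7820)^(1/3) / 1000
= 0.299 mm

0.299


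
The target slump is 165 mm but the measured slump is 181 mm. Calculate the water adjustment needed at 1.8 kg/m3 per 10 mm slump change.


Difference = 165 - 181 = -16 mm
Water adjustment = -16 * 1.8 / 10 = -2.9 kg/m3

-2.9


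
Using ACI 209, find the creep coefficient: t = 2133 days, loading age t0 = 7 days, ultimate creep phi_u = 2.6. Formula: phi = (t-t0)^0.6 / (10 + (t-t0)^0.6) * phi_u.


dt = 2133 - 7 = 2126
phi = 2126^0.6 / (10 + 2126^0.6) * 2.6
= 2.362

2.362


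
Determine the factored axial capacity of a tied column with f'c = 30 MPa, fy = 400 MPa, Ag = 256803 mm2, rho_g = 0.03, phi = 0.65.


Ast = rho * Ag = 0.03 * 256803 = 7704.09 mm2
phi*Pn = 0.65 * 0.80 * (0.85 * 30 * (256803 - 7704.09) + 400 * 7704.09) / 1000
= 4905.5 kN

4905.5


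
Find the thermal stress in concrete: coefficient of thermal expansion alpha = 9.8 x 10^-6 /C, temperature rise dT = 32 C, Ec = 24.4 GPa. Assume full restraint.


sigma = alpha * dT * Ec
= 9.8e-6 * 32 * 24.4 * 1000
= 7.652 MPa

7.652


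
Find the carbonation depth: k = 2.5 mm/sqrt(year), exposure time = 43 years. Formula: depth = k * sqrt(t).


depth = k * sqrt(t)
= 2.5 * sqrt(43)
= 16.39 mm

16.39


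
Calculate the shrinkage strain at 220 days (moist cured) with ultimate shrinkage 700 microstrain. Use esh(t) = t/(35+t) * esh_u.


esh(220) = 220 / (35 + 220) * 700
= 220 / 255 * 700
= 603.9 microstrain

603.9


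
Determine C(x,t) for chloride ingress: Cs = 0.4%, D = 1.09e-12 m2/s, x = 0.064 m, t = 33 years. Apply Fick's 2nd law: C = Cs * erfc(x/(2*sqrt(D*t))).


t_seconds = 33 * 365.25 * 24 * 3600 = 1041400800.0 s
arg = 0.064 / (2 * sqrt(1.09e-12 * 1041400800.0))
= 0.9498
erfc(0.9498) = 0.1792
C = 0.4 * 0.1792 = 0.0717%

0.0717


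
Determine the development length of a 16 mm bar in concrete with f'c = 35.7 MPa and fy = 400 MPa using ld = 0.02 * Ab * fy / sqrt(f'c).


Ab = pi * 16^2 / 4 = 201.062 mm2
ld = 0.02 * 201.062 * 400 / sqrt(35.7)
= 269.2 mm

269.2


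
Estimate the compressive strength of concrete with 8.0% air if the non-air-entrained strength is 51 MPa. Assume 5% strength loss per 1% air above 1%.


Strength loss = (8.0 - 1) * 5 = 35.0%
f'c = 51 * (1 - 35.0/100)
= 33.15 MPa

33.15


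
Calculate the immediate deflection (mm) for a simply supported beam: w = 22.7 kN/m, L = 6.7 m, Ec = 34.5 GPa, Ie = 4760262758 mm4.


Convert: L = 6.7 m = 6700 mm, Ec = 34.5 GPa = 34500 MPa
delta = 5 * 22.7 * 6700^4 / (384 * 34500 * 4760262758)
= 3.63 mm

3.63


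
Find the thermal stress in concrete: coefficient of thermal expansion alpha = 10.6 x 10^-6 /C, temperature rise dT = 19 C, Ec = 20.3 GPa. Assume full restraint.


sigma = alpha * dT * Ec
= 10.6e-6 * 19 * 20.3 * 1000
= 4.088 MPa

4.088


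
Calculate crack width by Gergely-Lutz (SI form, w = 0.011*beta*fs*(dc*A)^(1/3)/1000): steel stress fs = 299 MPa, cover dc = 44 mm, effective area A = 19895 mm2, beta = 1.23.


w = 0.011 * beta * fs * (dc * A)^(1/3) / 1000
= 0.011 * 1.23 * 299 * (44 * 19895)^(1/3) / 1000
= 0.387 mm

0.387


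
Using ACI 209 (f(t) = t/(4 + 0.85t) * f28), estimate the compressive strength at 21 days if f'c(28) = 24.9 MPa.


f(21) = 21 / (4 + 0.85 * 21) * 24.9
= 21 / 21.85 * 24.9
= 23.93 MPa

23.93


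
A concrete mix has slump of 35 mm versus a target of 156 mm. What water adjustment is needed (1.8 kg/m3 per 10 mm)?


Difference = 156 - 35 = 121 mm
Water adjustment = 121 * 1.8 / 10 = 21.8 kg/m3

21.8


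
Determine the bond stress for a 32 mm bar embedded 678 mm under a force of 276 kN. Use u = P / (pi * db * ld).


u = P / (pi * db * ld)
= 276 * 1000 / (pi * 32 * 678)
= 4.049 MPa

4.049


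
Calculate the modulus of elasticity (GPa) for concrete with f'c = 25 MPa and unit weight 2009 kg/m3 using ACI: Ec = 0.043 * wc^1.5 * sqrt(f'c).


Ec = 0.043 * 2009^1.5 * sqrt(25) / 1000
= 19.36 GPa

19.36


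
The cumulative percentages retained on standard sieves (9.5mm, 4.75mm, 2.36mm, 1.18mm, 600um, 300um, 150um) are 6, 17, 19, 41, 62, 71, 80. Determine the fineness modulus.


FM = sum(cumulative % retained) / 100
= 296 / 100
= 2.96

2.96


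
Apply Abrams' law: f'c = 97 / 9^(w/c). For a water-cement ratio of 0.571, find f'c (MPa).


f'c = 97 / 9^0.571
= 97 / 3.506
= 27.66 MPa

27.66


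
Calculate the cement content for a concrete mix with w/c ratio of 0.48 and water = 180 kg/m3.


Cement = water / (w/c)
= 180 / 0.48
= 375.0 kg/m3

375.0


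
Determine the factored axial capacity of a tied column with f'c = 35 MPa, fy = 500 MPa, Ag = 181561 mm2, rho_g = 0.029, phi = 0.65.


Ast = rho * Ag = 0.029 * 181561 = 5265.269 mm2
phi*Pn = 0.65 * 0.80 * (0.85 * 35 * (181561 - 5265.269) + 500 * 5265.269) / 1000
= 4096.26 kN

4096.26


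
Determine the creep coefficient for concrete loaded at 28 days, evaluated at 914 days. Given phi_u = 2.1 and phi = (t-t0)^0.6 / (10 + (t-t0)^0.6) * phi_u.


dt = 914 - 28 = 886
phi = 886^0.6 / (10 + 886^0.6) * 2.1
= 1.794

1.794


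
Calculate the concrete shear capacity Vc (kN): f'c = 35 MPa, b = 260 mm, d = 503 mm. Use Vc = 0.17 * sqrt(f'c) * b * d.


Vc = 0.17 * sqrt(35) * 260 * 503 / 1000
= 131.53 kN

131.53


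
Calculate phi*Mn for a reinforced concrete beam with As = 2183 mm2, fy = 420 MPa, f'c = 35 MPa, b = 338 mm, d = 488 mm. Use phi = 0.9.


a = As * fy / (0.85 * f'c * b)
= 2183 * 420 / (0.85 * 35 * 338)
= 91.18 mm
Mn = As * fy * (d - a/2) / 10^6
= 405.6281 kN-m
phi*Mn = 0.9 * 405.6281 = 365.07 kN-m

365.07


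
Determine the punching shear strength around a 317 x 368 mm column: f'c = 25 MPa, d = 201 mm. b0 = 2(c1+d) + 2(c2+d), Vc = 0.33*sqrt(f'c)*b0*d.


b0 = 2*(317 + 201) + 2*(368 + 201) = 2174 mm
Vc = 0.33 * sqrt(25) * 2174 * 201 / 1000
= 721.01 kN

721.01


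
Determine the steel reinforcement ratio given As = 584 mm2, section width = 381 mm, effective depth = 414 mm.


rho = As / (b * d)
= 584 / (381 * 414)
= 0.0037

0.0037


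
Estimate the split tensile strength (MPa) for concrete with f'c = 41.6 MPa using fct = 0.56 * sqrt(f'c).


fct = 0.56 * sqrt(41.6)
= 0.56 * 6.45
= 3.612 MPa

3.612


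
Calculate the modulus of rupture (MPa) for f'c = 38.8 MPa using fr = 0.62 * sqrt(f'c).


fr = 0.62 * sqrt(38.8)
= 3.862 MPa

3.862


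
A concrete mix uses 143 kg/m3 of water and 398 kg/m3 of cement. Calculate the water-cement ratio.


w/c = water / cement
w/c = 143 / 398 = 0.359

0.359


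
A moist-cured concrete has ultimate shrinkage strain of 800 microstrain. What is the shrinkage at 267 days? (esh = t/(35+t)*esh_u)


esh(267) = 267 / (35 + 267) * 800
= 267 / 302 * 800
= 707.3 microstrain

707.3


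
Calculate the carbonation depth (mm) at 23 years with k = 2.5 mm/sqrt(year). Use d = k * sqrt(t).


depth = k * sqrt(t)
= 2.5 * sqrt(23)
= 11.99 mm

11.99


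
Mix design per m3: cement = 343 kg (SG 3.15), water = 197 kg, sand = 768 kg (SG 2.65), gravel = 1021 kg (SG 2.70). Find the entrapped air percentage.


Vol cement = 343 / (3.15 * 1000) = 0.108889 m3
Vol water = 197 / 1000 = 0.197 m3
Vol sand = 768 / (2.65 * 1000) = 0.289811 m3
Vol gravel = 1021 / (2.70 * 1000) = 0.378148 m3
Total solid + water volume = 0.973848 m3
Air = (1 - 0.973848) * 100 = 2.62%

2.62


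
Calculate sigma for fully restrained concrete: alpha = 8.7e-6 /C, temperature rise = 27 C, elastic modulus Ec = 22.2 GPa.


sigma = alpha * dT * Ec
= 8.7e-6 * 27 * 22.2 * 1000
= 5.215 MPa

5.215


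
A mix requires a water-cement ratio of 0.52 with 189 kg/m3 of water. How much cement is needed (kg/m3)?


Cement = water / (w/c)
= 189 / 0.52
= 363.5 kg/m3

363.5


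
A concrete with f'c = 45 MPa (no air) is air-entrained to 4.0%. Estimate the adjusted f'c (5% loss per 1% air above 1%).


Strength loss = (4.0 - 1) * 5 = 15.0%
f'c = 45 * (1 - 15.0/100)
= 38.25 MPa

38.25


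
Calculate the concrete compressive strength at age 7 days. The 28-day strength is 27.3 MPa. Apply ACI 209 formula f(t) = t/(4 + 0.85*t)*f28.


f(7) = 7 / (4 + 0.85 * 7) * 27.3
= 7 / 9.95 * 27.3
= 19.21 MPa

19.21


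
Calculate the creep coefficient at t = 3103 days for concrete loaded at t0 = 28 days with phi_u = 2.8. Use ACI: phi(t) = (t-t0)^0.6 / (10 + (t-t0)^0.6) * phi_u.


dt = 3103 - 28 = 3075
phi = 3075^0.6 / (10 + 3075^0.6) * 2.8
= 2.591

2.591


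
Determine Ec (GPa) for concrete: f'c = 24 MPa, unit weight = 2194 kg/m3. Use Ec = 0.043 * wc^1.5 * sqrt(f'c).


Ec = 0.043 * 2194^1.5 * sqrt(24) / 1000
= 21.65 GPa

21.65


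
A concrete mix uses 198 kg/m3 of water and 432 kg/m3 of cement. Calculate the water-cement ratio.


w/c = water / cement
w/c = 198 / 432 = 0.458

0.458


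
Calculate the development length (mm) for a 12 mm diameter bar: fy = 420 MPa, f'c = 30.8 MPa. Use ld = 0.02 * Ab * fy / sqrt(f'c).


Ab = pi * 12^2 / 4 = 113.097 mm2
ld = 0.02 * 113.097 * 420 / sqrt(30.8)
= 171.2 mm

171.2


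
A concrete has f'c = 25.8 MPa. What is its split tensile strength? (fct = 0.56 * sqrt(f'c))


fct = 0.56 * sqrt(25.8)
= 0.56 * 5.079
= 2.844 MPa

2.844


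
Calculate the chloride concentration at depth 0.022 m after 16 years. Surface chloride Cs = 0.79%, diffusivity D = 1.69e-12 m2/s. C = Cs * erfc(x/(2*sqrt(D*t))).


t_seconds = 16 * 365.25 * 24 * 3600 = 504921600.0 s
arg = 0.022 / (2 * sqrt(1.69e-12 * 504921600.0))
= 0.3766
erfc(0.3766) = 0.5944
C = 0.79 * 0.5944 = 0.4695%

0.4695


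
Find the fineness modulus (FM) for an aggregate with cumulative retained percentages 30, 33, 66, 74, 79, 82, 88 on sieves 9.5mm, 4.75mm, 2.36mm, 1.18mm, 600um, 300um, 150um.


FM = sum(cumulative % retained) / 100
= 452 / 100
= 4.52

4.52


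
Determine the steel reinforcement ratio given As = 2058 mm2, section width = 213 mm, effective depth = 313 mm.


rho = As / (b * d)
= 2058 / (213 * 313)
= 0.0309

0.0309


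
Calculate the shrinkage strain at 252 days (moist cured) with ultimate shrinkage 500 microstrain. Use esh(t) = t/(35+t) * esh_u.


esh(252) = 252 / (35 + 252) * 500
= 252 / 287 * 500
= 439.0 microstrain

439.0


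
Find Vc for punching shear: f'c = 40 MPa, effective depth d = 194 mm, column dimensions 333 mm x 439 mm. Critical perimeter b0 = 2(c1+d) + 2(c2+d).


b0 = 2*(333 + 194) + 2*(439 + 194) = 2320 mm
Vc = 0.33 * sqrt(40) * 2320 * 194 / 1000
= 939.36 kN

939.36


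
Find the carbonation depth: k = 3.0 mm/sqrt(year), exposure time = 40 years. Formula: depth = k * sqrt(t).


depth = k * sqrt(t)
= 3.0 * sqrt(40)
= 18.97 mm

18.97


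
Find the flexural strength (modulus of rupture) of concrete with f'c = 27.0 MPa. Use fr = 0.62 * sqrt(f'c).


fr = 0.62 * sqrt(27.0)
= 3.222 MPa

3.222


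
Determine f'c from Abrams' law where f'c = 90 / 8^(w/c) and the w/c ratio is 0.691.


f'c = 90 / 8^0.691
= 90 / 4.208
= 21.39 MPa

21.39


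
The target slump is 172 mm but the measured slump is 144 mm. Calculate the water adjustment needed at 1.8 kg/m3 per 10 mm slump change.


Difference = 172 - 144 = 28 mm
Water adjustment = 28 * 1.8 / 10 = 5.0 kg/m3

5.0


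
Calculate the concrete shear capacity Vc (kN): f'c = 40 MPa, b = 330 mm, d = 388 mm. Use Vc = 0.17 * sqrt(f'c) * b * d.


Vc = 0.17 * sqrt(40) * 330 * 388 / 1000
= 137.67 kN

137.67


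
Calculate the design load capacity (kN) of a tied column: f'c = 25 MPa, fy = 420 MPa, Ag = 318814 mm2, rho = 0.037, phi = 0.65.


Ast = rho * Ag = 0.037 * 318814 = 11796.118 mm2
phi*Pn = 0.65 * 0.80 * (0.85 * 25 * (318814 - 11796.118) + 420 * 11796.118) / 1000
= 5968.82 kN

5968.82


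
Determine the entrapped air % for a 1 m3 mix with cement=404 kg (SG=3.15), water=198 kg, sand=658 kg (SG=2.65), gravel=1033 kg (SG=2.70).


Vol cement = 404 / (3.15 * 1000) = 0.128254 m3
Vol water = 198 / 1000 = 0.198 m3
Vol sand = 658 / (2.65 * 1000) = 0.248302 m3
Vol gravel = 1033 / (2.70 * 1000) = 0.382593 m3
Total solid + water volume = 0.957148 m3
Air = (1 - 0.957148) * 100 = 4.29%

4.29


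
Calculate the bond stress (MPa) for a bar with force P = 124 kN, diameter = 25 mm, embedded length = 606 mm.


u = P / (pi * db * ld)
= 124 * 1000 / (pi * 25 * 606)
= 2.605 MPa

2.605


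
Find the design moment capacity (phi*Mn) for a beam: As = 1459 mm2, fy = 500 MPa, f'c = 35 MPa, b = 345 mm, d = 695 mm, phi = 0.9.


a = As * fy / (0.85 * f'c * b)
= 1459 * 500 / (0.85 * 35 * 345)
= 71.0754 mm
Mn = As * fy * (d - a/2) / 10^6
= 481.0778 kN-m
phi*Mn = 0.9 * 481.0778 = 432.97 kN-m

432.97


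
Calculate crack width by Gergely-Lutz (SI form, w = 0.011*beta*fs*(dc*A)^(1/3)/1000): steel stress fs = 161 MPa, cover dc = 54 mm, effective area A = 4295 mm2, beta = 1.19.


w = 0.011 * beta * fs * (dc * A)^(1/3) / 1000
= 0.011 * 1.19 * 161 * (54 * 4295)^(1/3) / 1000
= 0.129 mm

0.129


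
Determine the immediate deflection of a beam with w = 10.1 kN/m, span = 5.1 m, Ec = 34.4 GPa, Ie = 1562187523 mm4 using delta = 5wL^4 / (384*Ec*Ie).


Convert: L = 5.1 m = 5100 mm, Ec = 34.4 GPa = 34400 MPa
delta = 5 * 10.1 * 5100^4 / (384 * 34400 * 1562187523)
= 1.66 mm

1.66


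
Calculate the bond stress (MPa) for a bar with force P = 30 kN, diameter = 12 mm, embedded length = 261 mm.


u = P / (pi * db * ld)
= 30 * 1000 / (pi * 12 * 261)
= 3.049 MPa

3.049


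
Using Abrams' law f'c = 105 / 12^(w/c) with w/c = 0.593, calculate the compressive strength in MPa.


f'c = 105 / 12^0.593
= 105 / 4.365
= 24.06 MPa

24.06


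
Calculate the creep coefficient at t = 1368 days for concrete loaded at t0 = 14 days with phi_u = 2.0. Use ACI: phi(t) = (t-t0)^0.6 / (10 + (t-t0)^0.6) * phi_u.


dt = 1368 - 14 = 1354
phi = 1354^0.6 / (10 + 1354^0.6) * 2.0
= 1.767

1.767


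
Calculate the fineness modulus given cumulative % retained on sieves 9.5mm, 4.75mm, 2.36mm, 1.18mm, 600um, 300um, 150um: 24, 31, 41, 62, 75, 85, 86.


FM = sum(cumulative % retained) / 100
= 404 / 100
= 4.04

4.04


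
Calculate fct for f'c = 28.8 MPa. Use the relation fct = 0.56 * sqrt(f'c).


fct = 0.56 * sqrt(28.8)
= 0.56 * 5.367
= 3.005 MPa

3.005


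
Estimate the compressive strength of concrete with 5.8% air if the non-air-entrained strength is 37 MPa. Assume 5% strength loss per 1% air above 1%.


Strength loss = (5.8 - 1) * 5 = 24.0%
f'c = 37 * (1 - 24.0/100)
= 28.12 MPa

28.12


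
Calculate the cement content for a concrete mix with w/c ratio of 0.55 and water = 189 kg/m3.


Cement = water / (w/c)
= 189 / 0.55
= 343.6 kg/m3

343.6


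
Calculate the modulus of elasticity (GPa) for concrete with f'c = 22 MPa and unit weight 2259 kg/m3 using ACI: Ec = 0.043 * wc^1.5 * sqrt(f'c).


Ec = 0.043 * 2259^1.5 * sqrt(22) / 1000
= 21.65 GPa

21.65


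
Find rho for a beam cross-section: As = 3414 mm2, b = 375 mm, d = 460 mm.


rho = As / (b * d)
= 3414 / (375 * 460)
= 0.0198

0.0198


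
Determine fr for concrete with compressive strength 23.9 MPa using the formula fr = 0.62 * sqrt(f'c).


fr = 0.62 * sqrt(23.9)
= 3.031 MPa

3.031


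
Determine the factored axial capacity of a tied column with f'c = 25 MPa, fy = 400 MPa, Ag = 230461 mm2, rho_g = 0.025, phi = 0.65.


Ast = rho * Ag = 0.025 * 230461 = 5761.525 mm2
phi*Pn = 0.65 * 0.80 * (0.85 * 25 * (230461 - 5761.525) + 400 * 5761.525) / 1000
= 3681.33 kN

3681.33


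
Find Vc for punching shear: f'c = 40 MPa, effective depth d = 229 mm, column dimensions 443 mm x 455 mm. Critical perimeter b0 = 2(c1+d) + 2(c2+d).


b0 = 2*(443 + 229) + 2*(455 + 229) = 2712 mm
Vc = 0.33 * sqrt(40) * 2712 * 229 / 1000
= 1296.19 kN

1296.19


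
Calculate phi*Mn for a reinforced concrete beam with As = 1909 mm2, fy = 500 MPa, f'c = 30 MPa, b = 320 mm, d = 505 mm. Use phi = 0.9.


a = As * fy / (0.85 * f'c * b)
= 1909 * 500 / (0.85 * 30 * 320)
= 116.973 mm
Mn = As * fy * (d - a/2) / 10^6
= 426.1971 kN-m
phi*Mn = 0.9 * 426.1971 = 383.58 kN-m

383.58


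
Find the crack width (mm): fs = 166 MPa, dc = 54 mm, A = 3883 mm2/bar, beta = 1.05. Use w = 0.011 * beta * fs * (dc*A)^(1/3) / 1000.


w = 0.011 * beta * fs * (dc * A)^(1/3) / 1000
= 0.011 * 1.05 * 166 * (54 * 3883)^(1/3) / 1000
= 0.114 mm

0.114


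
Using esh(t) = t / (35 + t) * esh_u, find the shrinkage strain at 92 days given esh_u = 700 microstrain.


esh(92) = 92 / (35 + 92) * 700
= 92 / 127 * 700
= 507.1 microstrain

507.1


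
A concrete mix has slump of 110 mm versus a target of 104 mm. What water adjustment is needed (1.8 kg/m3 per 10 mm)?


Difference = 104 - 110 = -6 mm
Water adjustment = -6 * 1.8 / 10 = -1.1 kg/m3

-1.1


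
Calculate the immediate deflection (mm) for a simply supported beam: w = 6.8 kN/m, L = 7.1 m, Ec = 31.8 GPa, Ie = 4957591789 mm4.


Convert: L = 7.1 m = 7100 mm, Ec = 31.8 GPa = 31800 MPa
delta = 5 * 6.8 * 7100^4 / (384 * 31800 * 4957591789)
= 1.43 mm

1.43


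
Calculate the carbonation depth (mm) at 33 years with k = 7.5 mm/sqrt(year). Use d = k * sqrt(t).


depth = k * sqrt(t)
= 7.5 * sqrt(33)
= 43.08 mm

43.08


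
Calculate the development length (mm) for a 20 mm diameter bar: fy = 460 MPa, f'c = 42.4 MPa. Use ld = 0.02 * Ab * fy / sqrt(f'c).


Ab = pi * 20^2 / 4 = 314.159 mm2
ld = 0.02 * 314.159 * 460 / sqrt(42.4)
= 443.9 mm

443.9


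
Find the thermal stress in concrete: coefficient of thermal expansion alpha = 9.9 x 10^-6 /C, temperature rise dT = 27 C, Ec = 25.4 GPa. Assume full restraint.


sigma = alpha * dT * Ec
= 9.9e-6 * 27 * 25.4 * 1000
= 6.789 MPa

6.789


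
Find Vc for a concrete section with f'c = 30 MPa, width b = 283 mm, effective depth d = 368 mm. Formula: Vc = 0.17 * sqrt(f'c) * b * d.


Vc = 0.17 * sqrt(30) * 283 * 368 / 1000
= 96.97 kN

96.97


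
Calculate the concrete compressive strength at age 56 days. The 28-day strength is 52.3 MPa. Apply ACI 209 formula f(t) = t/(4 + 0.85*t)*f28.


f(56) = 56 / (4 + 0.85 * 56) * 52.3
= 56 / 51.6 * 52.3
= 56.76 MPa

56.76


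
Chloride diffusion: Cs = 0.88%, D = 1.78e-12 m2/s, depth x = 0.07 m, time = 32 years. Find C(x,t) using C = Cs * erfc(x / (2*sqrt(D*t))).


t_seconds = 32 * 365.25 * 24 * 3600 = 1009843200.0 s
arg = 0.07 / (2 * sqrt(1.78e-12 * 1009843200.0))
= 0.8255
erfc(0.8255) = 0.243
C = 0.88 * 0.243 = 0.2139%

0.2139


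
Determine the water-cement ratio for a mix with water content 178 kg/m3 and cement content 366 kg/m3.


w/c = water / cement
w/c = 178 / 366 = 0.486

0.486


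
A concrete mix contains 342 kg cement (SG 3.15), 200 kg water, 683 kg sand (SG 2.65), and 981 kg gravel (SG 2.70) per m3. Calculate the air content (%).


Vol cement = 342 / (3.15 * 1000) = 0.108571 m3
Vol water = 200 / 1000 = 0.2 m3
Vol sand = 683 / (2.65 * 1000) = 0.257736 m3
Vol gravel = 981 / (2.70 * 1000) = 0.363333 m3
Total solid + water volume = 0.929641 m3
Air = (1 - 0.929641) * 100 = 7.04%

7.04


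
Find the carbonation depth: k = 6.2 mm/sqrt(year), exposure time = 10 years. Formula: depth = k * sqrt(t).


depth = k * sqrt(t)
= 6.2 * sqrt(10)
= 19.61 mm

19.61


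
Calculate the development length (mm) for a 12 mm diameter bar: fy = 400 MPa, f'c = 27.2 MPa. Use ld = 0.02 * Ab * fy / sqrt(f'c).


Ab = pi * 12^2 / 4 = 113.097 mm2
ld = 0.02 * 113.097 * 400 / sqrt(27.2)
= 173.5 mm

173.5


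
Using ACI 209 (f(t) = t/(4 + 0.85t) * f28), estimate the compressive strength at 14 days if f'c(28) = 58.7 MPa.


f(14) = 14 / (4 + 0.85 * 14) * 58.7
= 14 / 15.9 * 58.7
= 51.69 MPa

51.69


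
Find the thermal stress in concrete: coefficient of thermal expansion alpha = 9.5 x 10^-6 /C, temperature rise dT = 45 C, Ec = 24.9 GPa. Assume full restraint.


sigma = alpha * dT * Ec
= 9.5e-6 * 45 * 24.9 * 1000
= 10.645 MPa

10.645


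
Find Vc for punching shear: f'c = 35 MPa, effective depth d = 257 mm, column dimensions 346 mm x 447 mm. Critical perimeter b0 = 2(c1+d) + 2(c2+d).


b0 = 2*(346 + 257) + 2*(447 + 257) = 2614 mm
Vc = 0.33 * sqrt(35) * 2614 * 257 / 1000
= 1311.56 kN

1311.56


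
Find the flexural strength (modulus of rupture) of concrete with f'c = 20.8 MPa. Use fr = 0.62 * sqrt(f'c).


fr = 0.62 * sqrt(20.8)
= 2.828 MPa

2.828


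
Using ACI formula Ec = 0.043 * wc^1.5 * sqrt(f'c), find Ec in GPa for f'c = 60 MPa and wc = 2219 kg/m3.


Ec = 0.043 * 2219^1.5 * sqrt(60) / 1000
= 34.82 GPa

34.82


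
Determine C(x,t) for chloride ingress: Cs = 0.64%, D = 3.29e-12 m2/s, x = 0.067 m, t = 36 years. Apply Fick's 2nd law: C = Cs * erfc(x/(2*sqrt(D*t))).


t_seconds = 36 * 365.25 * 24 * 3600 = 1136073600.0 s
arg = 0.067 / (2 * sqrt(3.29e-12 * 1136073600.0))
= 0.548
erfc(0.548) = 0.4384
C = 0.64 * 0.4384 = 0.2806%

0.2806


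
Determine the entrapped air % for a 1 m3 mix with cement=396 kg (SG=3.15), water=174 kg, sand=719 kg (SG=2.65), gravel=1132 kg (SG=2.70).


Vol cement = 396 / (3.15 * 1000) = 0.125714 m3
Vol water = 174 / 1000 = 0.174 m3
Vol sand = 719 / (2.65 * 1000) = 0.271321 m3
Vol gravel = 1132 / (2.70 * 1000) = 0.419259 m3
Total solid + water volume = 0.990294 m3
Air = (1 - 0.990294) * 100 = 0.97%

0.97


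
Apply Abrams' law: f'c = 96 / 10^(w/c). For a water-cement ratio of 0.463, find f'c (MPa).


f'c = 96 / 10^0.463
= 96 / 2.904
= 33.06 MPa

33.06


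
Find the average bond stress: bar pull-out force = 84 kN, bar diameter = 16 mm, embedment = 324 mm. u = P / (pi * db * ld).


u = P / (pi * db * ld)
= 84 * 1000 / (pi * 16 * 324)
= 5.158 MPa

5.158


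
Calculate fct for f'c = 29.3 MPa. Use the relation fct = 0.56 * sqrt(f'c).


fct = 0.56 * sqrt(29.3)
= 0.56 * 5.413
= 3.031 MPa

3.031


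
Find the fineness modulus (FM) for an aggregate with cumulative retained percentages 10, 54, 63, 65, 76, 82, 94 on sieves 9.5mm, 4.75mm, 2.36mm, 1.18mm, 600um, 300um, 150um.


FM = sum(cumulative % retained) / 100
= 444 / 100
= 4.44

4.44


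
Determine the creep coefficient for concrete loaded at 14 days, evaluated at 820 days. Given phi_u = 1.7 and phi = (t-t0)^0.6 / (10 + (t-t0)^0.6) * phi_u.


dt = 820 - 14 = 806
phi = 806^0.6 / (10 + 806^0.6) * 1.7
= 1.44

1.44


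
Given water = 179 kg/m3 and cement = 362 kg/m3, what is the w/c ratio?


w/c = water / cement
w/c = 179 / 362 = 0.494

0.494


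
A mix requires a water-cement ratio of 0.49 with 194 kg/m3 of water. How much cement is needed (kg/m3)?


Cement = water / (w/c)
= 194 / 0.49
= 395.9 kg/m3

395.9


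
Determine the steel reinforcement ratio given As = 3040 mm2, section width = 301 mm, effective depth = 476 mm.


rho = As / (b * d)
= 3040 / (301 * 476)
= 0.0212

0.0212


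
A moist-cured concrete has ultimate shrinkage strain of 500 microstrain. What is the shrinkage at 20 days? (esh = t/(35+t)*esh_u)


esh(20) = 20 / (35 + 20) * 500
= 20 / 55 * 500
= 181.8 microstrain

181.8


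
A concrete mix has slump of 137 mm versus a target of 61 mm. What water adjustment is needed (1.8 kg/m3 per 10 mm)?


Difference = 61 - 137 = -76 mm
Water adjustment = -76 * 1.8 / 10 = -13.7 kg/m3

-13.7


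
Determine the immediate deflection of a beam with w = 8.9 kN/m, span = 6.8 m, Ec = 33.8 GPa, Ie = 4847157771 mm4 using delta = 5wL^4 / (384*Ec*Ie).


Convert: L = 6.8 m = 6800 mm, Ec = 33.8 GPa = 33800 MPa
delta = 5 * 8.9 * 6800^4 / (384 * 33800 * 4847157771)
= 1.51 mm

1.51


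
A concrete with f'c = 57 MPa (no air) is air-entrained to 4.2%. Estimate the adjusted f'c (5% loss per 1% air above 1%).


Strength loss = (4.2 - 1) * 5 = 16.0%
f'c = 57 * (1 - 16.0/100)
= 47.88 MPa

47.88


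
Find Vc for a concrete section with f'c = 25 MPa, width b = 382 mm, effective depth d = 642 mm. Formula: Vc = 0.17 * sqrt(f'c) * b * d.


Vc = 0.17 * sqrt(25) * 382 * 642 / 1000
= 208.46 kN

208.46


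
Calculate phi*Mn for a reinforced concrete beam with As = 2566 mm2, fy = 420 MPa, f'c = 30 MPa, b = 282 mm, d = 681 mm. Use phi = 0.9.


a = As * fy / (0.85 * f'c * b)
= 2566 * 420 / (0.85 * 30 * 282)
= 149.8707 mm
Mn = As * fy * (d - a/2) / 10^6
= 653.168 kN-m
phi*Mn = 0.9 * 653.168 = 587.85 kN-m

587.85


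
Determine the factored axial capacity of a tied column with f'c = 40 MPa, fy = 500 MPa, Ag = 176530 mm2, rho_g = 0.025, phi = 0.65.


Ast = rho * Ag = 0.025 * 176530 = 4413.25 mm2
phi*Pn = 0.65 * 0.80 * (0.85 * 40 * (176530 - 4413.25) + 500 * 4413.25) / 1000
= 4190.47 kN

4190.47
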